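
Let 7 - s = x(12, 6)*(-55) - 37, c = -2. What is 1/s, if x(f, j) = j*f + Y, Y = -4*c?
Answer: 1/4444 ≈ 0.00022502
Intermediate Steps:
Y = 8 (Y = -4*(-2) = 8)
x(f, j) = 8 + f*j (x(f, j) = j*f + 8 = f*j + 8 = 8 + f*j)
s = 4444 (s = 7 - ((8 + 12*6)*(-55) - 37) = 7 - ((8 + 72)*(-55) - 37) = 7 - (80*(-55) - 37) = 7 - (-4400 - 37) = 7 - 1*(-4437) = 7 + 4437 = 4444)
1/s = 1/4444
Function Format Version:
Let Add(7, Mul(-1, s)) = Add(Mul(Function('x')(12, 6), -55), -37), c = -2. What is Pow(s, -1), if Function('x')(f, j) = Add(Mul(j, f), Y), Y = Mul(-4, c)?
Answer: Rational(1, 4444) ≈ 0.00022502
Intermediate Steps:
Y = 8 (Y = Mul(-4, -2) = 8)
Function('x')(f, j) = Add(8, Mul(f, j)) (Function('x')(f, j) = Add(Mul(j, f), 8) = Add(Mul(f, j), 8) = Add(8, Mul(f, j)))
s = 4444 (s = Add(7, Mul(-1, Add(Mul(Add(8, Mul(12, 6)), -55), -37))) = Add(7, Mul(-1, Add(Mul(Add(8, 72), -55), -37))) = Add(7, Mul(-1, Add(Mul(80, -55), -37))) = Add(7, Mul(-1, Add(-4400, -37))) = Add(7, Mul(-1, -4437)) = Add(7, 4437) = 4444)
Pow(s, -1) = Pow(4444, -1) = Rational(1, 4444)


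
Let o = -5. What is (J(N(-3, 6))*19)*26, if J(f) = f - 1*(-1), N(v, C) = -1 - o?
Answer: 2470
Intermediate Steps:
N(v, C) = 4 (N(v, C) = -1 - 1*(-5) = -1 + 5 = 4)
J(f) = 1 + f (J(f) = f + 1 = 1 + f)
(J(N(-3, 6))*19)*26 = ((1 + 4)*19)*26 = (5*19)*26 = 95*26 = 2470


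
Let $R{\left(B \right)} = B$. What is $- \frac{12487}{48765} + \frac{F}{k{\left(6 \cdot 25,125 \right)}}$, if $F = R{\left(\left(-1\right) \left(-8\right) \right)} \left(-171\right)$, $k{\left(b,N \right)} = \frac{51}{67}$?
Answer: $- \frac{1490080559}{829005} \approx -1797.4$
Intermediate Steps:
$k{\left(b,N \right)} = \frac{51}{67}$ ($k{\left(b,N \right)} = 51 \cdot \frac{1}{67} = \frac{51}{67}$)
$F = -1368$ ($F = \left(-1\right) \left(-8\right) \left(-171\right) = 8 \left(-171\right) = -1368$)
$- \frac{12487}{48765} + \frac{F}{k{\left(6 \cdot 25,125 \right)}} = - \frac{12487}{48765} - \frac{1368}{\frac{51}{67}} = \left(-12487\right) \frac{1}{48765} - \frac{30552}{17} = - \frac{12487}{48765} - \frac{30552}{17} = - \frac{1490080559}{829005}$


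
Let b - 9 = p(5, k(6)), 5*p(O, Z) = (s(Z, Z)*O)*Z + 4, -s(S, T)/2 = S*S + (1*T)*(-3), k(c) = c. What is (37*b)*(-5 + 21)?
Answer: -610352/5 ≈ -1.2207e+5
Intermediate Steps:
s(S, T) = -2*S² + 6*T (s(S, T) = -2*(S*S + (1*T)*(-3)) = -2*(S² + T*(-3)) = -2*(S² - 3*T) = -2*S² + 6*T)
p(O, Z) = ⅘ + O*Z*(-2*Z² + 6*Z)/5 (p(O, Z) = (((-2*Z² + 6*Z)*O)*Z + 4)/5 = ((O*(-2*Z² + 6*Z))*Z + 4)/5 = (O*Z*(-2*Z² + 6*Z) + 4)/5 = (4 + O*Z*(-2*Z² + 6*Z))/5 = ⅘ + O*Z*(-2*Z² + 6*Z)/5)
b = -1031/5 (b = 9 + (⅘ - ⅖*5*6²*(-3 + 6)) = 9 + (⅘ - ⅖*5*36*3) = 9 + (⅘ - 216) = 9 - 1076/5 = -1031/5 ≈ -206.20)
(37*b)*(-5 + 21) = (37*(-1031/5))*(-5 + 21) = -38147/5*16 = -610352/5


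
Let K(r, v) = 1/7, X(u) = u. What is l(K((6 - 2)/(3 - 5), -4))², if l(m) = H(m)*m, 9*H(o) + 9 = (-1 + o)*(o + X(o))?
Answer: 22801/1058841 ≈ 0.021534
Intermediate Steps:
H(o) = -1 + 2*o*(-1 + o)/9 (H(o) = -1 + ((-1 + o)*(o + o))/9 = -1 + ((-1 + o)*(2*o))/9 = -1 + (2*o*(-1 + o))/9 = -1 + 2*o*(-1 + o)/9)
K(r, v) = ⅐
l(m) = m*(-1 - 2*m/9 + 2*m²/9) (l(m) = (-1 - 2*m/9 + 2*m²/9)*m = m*(-1 - 2*m/9 + 2*m²/9))
l(K((6 - 2)/(3 - 5), -4))² = ((⅑)*(⅐)*(-9 - 2*⅐ + 2*(⅐)²))² = ((⅑)*(⅐)*(-9 - 2/7 + 2*(1/49)))² = ((⅑)*(⅐)*(-9 - 2/7 + 2/49))² = ((⅑)*(⅐)*(-453/49))² = (-151/1029)² = 22801/1058841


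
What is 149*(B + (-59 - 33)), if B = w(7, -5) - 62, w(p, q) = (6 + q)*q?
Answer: -23691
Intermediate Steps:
w(p, q) = q*(6 + q)
B = -67 (B = -5*(6 - 5) - 62 = -5*1 - 62 = -5 - 62 = -67)
149*(B + (-59 - 33)) = 149*(-67 + (-59 - 33)) = 149*(-67 - 92) = 149*(-159) = -23691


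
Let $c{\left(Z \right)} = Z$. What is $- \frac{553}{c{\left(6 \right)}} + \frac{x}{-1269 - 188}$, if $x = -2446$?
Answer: $- \frac{791045}{8742} \approx -90.488$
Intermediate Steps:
$- \frac{553}{c{\left(6 \right)}} + \frac{x}{-1269 - 188} = - \frac{553}{6} - \frac{2446}{-1269 - 188} = \left(-553\right) \frac{1}{6} - \frac{2446}{-1457} = - \frac{553}{6} - - \frac{2446}{1457} = - \frac{553}{6} + \frac{2446}{1457} = - \frac{791045}{8742}$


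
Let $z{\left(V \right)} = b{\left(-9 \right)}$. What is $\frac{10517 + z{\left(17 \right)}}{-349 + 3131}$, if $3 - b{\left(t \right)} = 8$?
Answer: $\frac{5256}{1391} \approx 3.7786$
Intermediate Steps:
$b{\left(t \right)} = -5$ ($b{\left(t \right)} = 3 - 8 = -5$)
$z{\left(V \right)} = -5$
$\frac{10517 + z{\left(17 \right)}}{-349 + 3131} = \frac{10517 - 5}{-349 + 3131} = \frac{10512}{2782} = 10512 \cdot \frac{1}{2782} = \frac{5256}{1391}$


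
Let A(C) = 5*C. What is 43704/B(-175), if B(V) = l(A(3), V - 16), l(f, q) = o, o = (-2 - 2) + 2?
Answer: -21852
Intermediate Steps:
o = -2 (o = -4 + 2 = -2)
l(f, q) = -2
B(V) = -2
43704/B(-175) = 43704/(-2) = 43704*(-½) = -21852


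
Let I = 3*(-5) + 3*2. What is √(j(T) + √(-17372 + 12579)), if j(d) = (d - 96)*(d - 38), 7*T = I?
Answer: √(187275 + 49*I*√4793)/7 ≈ 61.824 + 0.55991*I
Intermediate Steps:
I = -9 (I = -15 + 6 = -9)
T = -9/7 (T = (⅐)*(-9) = -9/7 ≈ -1.2857)
j(d) = (-96 + d)*(-38 + d)
√(j(T) + √(-17372 + 12579)) = √((3648 + (-9/7)² - 134*(-9/7)) + √(-17372 + 12579)) = √((3648 + 81/49 + 1206/7) + √(-4793)) = √(187275/49 + I*√4793)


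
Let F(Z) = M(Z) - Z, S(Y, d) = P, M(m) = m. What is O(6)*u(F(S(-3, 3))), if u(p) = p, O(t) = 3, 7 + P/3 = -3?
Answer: 0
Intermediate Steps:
P = -30 (P = -21 + 3*(-3) = -21 - 9 = -30)
S(Y, d) = -30
F(Z) = 0 (F(Z) = Z - Z = 0)
O(6)*u(F(S(-3, 3))) = 3*0 = 0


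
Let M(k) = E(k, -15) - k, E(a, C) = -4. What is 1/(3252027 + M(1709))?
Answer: 1/3250314 ≈ 3.0766e-7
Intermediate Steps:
M(k) = -4 - k
1/(3252027 + M(1709)) = 1/(3252027 + (-4 - 1*1709)) = 1/(3252027 + (-4 - 1709)) = 1/(3252027 - 1713) = 1/3250314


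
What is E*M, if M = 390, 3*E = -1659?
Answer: -215670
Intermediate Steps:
E = -553 (E = (⅓)*(-1659) = -553)
E*M = -553*390 = -215670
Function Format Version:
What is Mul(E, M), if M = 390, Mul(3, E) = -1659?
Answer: -215670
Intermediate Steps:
E = -553 (E = Mul(Rational(1, 3), -1659) = -553)
Mul(E, M) = Mul(-553, 390) = -215670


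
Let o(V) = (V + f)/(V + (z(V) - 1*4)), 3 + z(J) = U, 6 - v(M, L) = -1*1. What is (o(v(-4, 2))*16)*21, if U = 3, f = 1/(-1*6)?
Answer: 2296/3 ≈ 765.33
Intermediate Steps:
f = -⅙ (f = 1/(-6) = -⅙ ≈ -0.16667)
v(M, L) = 7 (v(M, L) = 6 - (-1) = 6 - 1*(-1) = 6 + 1 = 7)
z(J) = 0 (z(J) = -3 + 3 = 0)
o(V) = (-⅙ + V)/(-4 + V) (o(V) = (V - ⅙)/(V + (0 - 1*4)) = (-⅙ + V)/(V + (0 - 4)) = (-⅙ + V)/(V - 4) = (-⅙ + V)/(-4 + V))
(o(v(-4, 2))*16)*21 = (((-⅙ + 7)/(-4 + 7))*16)*21 = (((41/6)/3)*16)*21 = (((⅓)*(41/6))*16)*21 = ((41/18)*16)*21 = (328/9)*21 = 2296/3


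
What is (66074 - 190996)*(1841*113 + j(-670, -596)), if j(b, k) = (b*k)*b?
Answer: 33396193638374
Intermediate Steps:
j(b, k) = k*b²
(66074 - 190996)*(1841*113 + j(-670, -596)) = (66074 - 190996)*(1841*113 - 596*(-670)²) = -124922*(208033 - 596*448900) = -124922*(208033 - 267544400) = -124922*(-267336367) = 33396193638374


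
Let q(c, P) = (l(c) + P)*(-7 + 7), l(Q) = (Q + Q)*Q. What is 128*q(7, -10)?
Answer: 0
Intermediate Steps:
l(Q) = 2*Q² (l(Q) = (2*Q)*Q = 2*Q²)
q(c, P) = 0 (q(c, P) = (2*c² + P)*(-7 + 7) = (P + 2*c²)*0 = 0)
128*q(7, -10) = 128*0 = 0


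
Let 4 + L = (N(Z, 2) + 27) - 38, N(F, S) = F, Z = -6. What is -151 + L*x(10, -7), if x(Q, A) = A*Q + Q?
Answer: 1109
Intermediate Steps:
x(Q, A) = Q + A*Q
L = -21 (L = -4 + ((-6 + 27) - 38) = -4 + (21 - 38) = -4 - 17 = -21)
-151 + L*x(10, -7) = -151 - 210*(1 - 7) = -151 - 210*(-6) = -151 - 21*(-60) = -151 + 1260 = 1109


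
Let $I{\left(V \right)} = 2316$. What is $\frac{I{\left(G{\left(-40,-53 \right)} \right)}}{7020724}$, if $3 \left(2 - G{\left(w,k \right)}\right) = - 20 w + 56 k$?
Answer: $\frac{579}{1755181} \approx 0.00032988$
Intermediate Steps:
$G{\left(w,k \right)} = 2 - \frac{56 k}{3} + \frac{20 w}{3}$ ($G{\left(w,k \right)} = 2 - \frac{- 20 w + 56 k}{3} = 2 - \left(- \frac{20 w}{3} + \frac{56 k}{3}\right) = 2 - \frac{56 k}{3} + \frac{20 w}{3}$)
$\frac{I{\left(G{\left(-40,-53 \right)} \right)}}{7020724} = \frac{2316}{7020724} = 2316 \cdot \frac{1}{7020724} = \frac{579}{1755181}$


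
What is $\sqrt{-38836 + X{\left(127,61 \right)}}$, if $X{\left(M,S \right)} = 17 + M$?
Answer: $2 i \sqrt{9673} \approx 196.7 i$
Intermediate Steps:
$\sqrt{-38836 + X{\left(127,61 \right)}} = \sqrt{-38836 + \left(17 + 127\right)} = \sqrt{-38836 + 144} = \sqrt{-38692} = 2 i \sqrt{9673}$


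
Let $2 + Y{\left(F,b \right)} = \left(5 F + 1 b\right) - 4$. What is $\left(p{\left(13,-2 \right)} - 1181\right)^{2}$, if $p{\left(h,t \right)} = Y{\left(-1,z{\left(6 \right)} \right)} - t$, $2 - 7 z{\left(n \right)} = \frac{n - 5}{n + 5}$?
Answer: $\frac{171269569}{121} \approx 1.4155 \cdot 10^{6}$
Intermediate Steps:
$z{\left(n \right)} = \frac{2}{7} - \frac{-5 + n}{7 \left(5 + n\right)}$ ($z{\left(n \right)} = \frac{2}{7} - \frac{\left(n - 5\right) \frac{1}{n + 5}}{7} = \frac{2}{7} - \frac{\left(-5 + n\right) \frac{1}{5 + n}}{7} = \frac{2}{7} - \frac{\frac{1}{5 + n} \left(-5 + n\right)}{7} = \frac{2}{7} - \frac{-5 + n}{7 \left(5 + n\right)}$)
$Y{\left(F,b \right)} = -6 + b + 5 F$ ($Y{\left(F,b \right)} = -2 - \left(4 - b - 5 F\right) = -2 + \left(-4 + b + 5 F\right) = -6 + b + 5 F$)
$p{\left(h,t \right)} = - \frac{118}{11} - t$ ($p{\left(h,t \right)} = \left(-6 + \frac{15 + 6}{7 \left(5 + 6\right)} + 5 \left(-1\right)\right) - t = \left(-6 + \frac{1}{7} \cdot \frac{1}{11} \cdot 21 - 5\right) - t = \left(-6 + \frac{3}{11} - 5\right) - t = - \frac{118}{11} - t$)
$\left(p{\left(13,-2 \right)} - 1181\right)^{2} = \left(\left(- \frac{118}{11} - -2\right) - 1181\right)^{2} = \left(\left(- \frac{118}{11} + 2\right) - 1181\right)^{2} = \left(- \frac{96}{11} - 1181\right)^{2} = \left(- \frac{13087}{11}\right)^{2} = \frac{171269569}{121}$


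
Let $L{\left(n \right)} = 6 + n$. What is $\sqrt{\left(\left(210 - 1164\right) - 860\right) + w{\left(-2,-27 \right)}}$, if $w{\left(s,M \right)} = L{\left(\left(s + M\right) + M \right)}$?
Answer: $2 i \sqrt{466} \approx 43.174 i$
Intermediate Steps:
$w{\left(s,M \right)} = 6 + s + 2 M$ ($w{\left(s,M \right)} = 6 + \left(\left(s + M\right) + M\right) = 6 + \left(\left(M + s\right) + M\right) = 6 + \left(s + 2 M\right) = 6 + s + 2 M$)
$\sqrt{\left(\left(210 - 1164\right) - 860\right) + w{\left(-2,-27 \right)}} = \sqrt{\left(\left(210 - 1164\right) - 860\right) + \left(6 - 2 + 2 \left(-27\right)\right)} = \sqrt{\left(\left(210 - 1164\right) - 860\right) - 50} = \sqrt{\left(-954 - 860\right) - 50} = \sqrt{-1814 - 50} = \sqrt{-1864} = 2 i \sqrt{466}$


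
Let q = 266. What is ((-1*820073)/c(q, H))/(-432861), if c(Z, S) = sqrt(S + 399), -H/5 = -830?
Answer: 820073*sqrt(4549)/1969084689 ≈ 0.028090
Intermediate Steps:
H = 4150 (H = -5*(-830) = 4150)
c(Z, S) = sqrt(399 + S)
((-1*820073)/c(q, H))/(-432861) = ((-1*820073)/(sqrt(399 + 4150)))/(-432861) = -820073*sqrt(4549)/4549*(-1/432861) = 820073*sqrt(4549)/1969084689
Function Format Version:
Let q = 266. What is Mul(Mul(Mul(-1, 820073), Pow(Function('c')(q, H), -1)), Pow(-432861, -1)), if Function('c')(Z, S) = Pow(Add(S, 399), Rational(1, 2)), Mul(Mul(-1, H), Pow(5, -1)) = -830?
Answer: Mul(Rational(820073, 1969084689), Pow(4549, Rational(1, 2))) ≈ 0.028090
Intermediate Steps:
H = 4150 (H = Mul(-5, -830) = 4150)
Function('c')(Z, S) = Pow(Add(399, S), Rational(1, 2))
Mul(Mul(Mul(-1, 820073), Pow(Function('c')(q, H), -1)), Pow(-432861, -1)) = Mul(Mul(Mul(-1, 820073), Pow(Pow(Add(399, 4150), Rational(1, 2)), -1)), Pow(-432861, -1)) = Mul(Mul(-820073, Pow(Pow(4549, Rational(1, 2)), -1)), Rational(-1, 432861)) = Mul(Mul(-820073, Mul(Rational(1, 4549), Pow(4549, Rational(1, 2)))), Rational(-1, 432861)) = Mul(Mul(Rational(-820073, 4549), Pow(4549, Rational(1, 2))), Rational(-1, 432861)) = Mul(Rational(820073, 1969084689), Pow(4549, Rational(1, 2)))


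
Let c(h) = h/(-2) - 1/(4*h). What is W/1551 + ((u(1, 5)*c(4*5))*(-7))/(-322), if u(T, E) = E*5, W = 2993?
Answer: -4008907/1141536 ≈ -3.5119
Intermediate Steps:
u(T, E) = 5*E
c(h) = -h/2 - 1/(4*h) (c(h) = h*(-½) - 1/(4*h) = -h/2 - 1/(4*h))
W/1551 + ((u(1, 5)*c(4*5))*(-7))/(-322) = 2993/1551 + (((5*5)*(-2*5 - 1/(4*(4*5))))*(-7))/(-322) = 2993*(1/1551) + ((25*(-½*20 - ¼/20))*(-7))*(-1/322) = 2993/1551 + ((25*(-10 - ¼*1/20))*(-7))*(-1/322) = 2993/1551 + ((25*(-10 - 1/80))*(-7))*(-1/322) = 2993/1551 + ((25*(-801/80))*(-7))*(-1/322) = 2993/1551 - 4005/16*(-7)*(-1/322) = 2993/1551 + (28035/16)*(-1/322) = 2993/1551 - 4005/736 = -4008907/1141536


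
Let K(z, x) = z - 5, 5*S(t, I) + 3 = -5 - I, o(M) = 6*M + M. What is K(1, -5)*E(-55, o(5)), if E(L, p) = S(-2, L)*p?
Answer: -1316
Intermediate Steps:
o(M) = 7*M
S(t, I) = -8/5 - I/5 (S(t, I) = -3/5 + (-5 - I)/5 = -3/5 + (-1 - I/5) = -8/5 - I/5)
E(L, p) = p*(-8/5 - L/5) (E(L, p) = (-8/5 - L/5)*p = p*(-8/5 - L/5))
K(z, x) = -5 + z
K(1, -5)*E(-55, o(5)) = (-5 + 1)*(-7*5*(8 - 55)/5) = -(-4)*35*(-47)/5 = -4*329 = -1316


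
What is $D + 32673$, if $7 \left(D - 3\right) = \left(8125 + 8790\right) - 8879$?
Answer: $33824$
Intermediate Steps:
$D = 1151$ ($D = 3 + \frac{\left(8125 + 8790\right) - 8879}{7} = 3 + \frac{16915 - 8879}{7} = 3 + \frac{1}{7} \cdot 8036 = 3 + 1148 = 1151$)
$D + 32673 = 1151 + 32673 = 33824$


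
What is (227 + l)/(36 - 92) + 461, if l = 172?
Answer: 3631/8 ≈ 453.88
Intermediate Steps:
(227 + l)/(36 - 92) + 461 = (227 + 172)/(36 - 92) + 461 = 399/(-56) + 461 = 399*(-1/56) + 461 = -57/8 + 461 = 3631/8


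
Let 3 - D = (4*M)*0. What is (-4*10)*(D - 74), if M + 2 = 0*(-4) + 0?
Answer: 2840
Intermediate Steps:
M = -2 (M = -2 + (0*(-4) + 0) = -2 + (0 + 0) = -2 + 0 = -2)
D = 3 (D = 3 - 4*(-2)*0 = 3 - (-8)*0 = 3 - 1*0 = 3 + 0 = 3)
(-4*10)*(D - 74) = (-4*10)*(3 - 74) = -40*(-71) = 2840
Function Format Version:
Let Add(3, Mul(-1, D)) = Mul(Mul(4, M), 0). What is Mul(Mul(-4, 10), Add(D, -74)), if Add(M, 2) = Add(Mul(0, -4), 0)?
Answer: 2840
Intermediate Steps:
M = -2 (M = Add(-2, Add(Mul(0, -4), 0)) = Add(-2, Add(0, 0)) = Add(-2, 0) = -2)
D = 3 (D = Add(3, Mul(-1, Mul(Mul(4, -2), 0))) = Add(3, Mul(-1, Mul(-8, 0))) = Add(3, Mul(-1, 0)) = Add(3, 0) = 3)
Mul(Mul(-4, 10), Add(D, -74)) = Mul(Mul(-4, 10), Add(3, -74)) = Mul(-40, -71) = 2840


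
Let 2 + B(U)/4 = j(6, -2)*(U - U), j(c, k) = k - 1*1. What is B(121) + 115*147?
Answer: 16897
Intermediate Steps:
j(c, k) = -1 + k (j(c, k) = k - 1 = -1 + k)
B(U) = -8 (B(U) = -8 + 4*((-1 - 2)*(U - U)) = -8 + 4*(-3*0) = -8 + 4*0 = -8 + 0 = -8)
B(121) + 115*147 = -8 + 115*147 = -8 + 16905 = 16897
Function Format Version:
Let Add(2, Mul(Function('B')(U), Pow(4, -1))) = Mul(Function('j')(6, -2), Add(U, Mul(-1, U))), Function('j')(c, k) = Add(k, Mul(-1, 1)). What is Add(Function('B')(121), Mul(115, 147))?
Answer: 16897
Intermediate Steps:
Function('j')(c, k) = Add(-1, k) (Function('j')(c, k) = Add(k, -1) = Add(-1, k))
Function('B')(U) = -8 (Function('B')(U) = Add(-8, Mul(4, Mul(Add(-1, -2), Add(U, Mul(-1, U))))) = Add(-8, Mul(4, Mul(-3, 0))) = Add(-8, Mul(4, 0)) = Add(-8, 0) = -8)
Add(Function('B')(121), Mul(115, 147)) = Add(-8, Mul(115, 147)) = Add(-8, 16905) = 16897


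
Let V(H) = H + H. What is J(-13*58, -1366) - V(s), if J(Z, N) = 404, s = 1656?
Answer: -2908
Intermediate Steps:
V(H) = 2*H
J(-13*58, -1366) - V(s) = 404 - 2*1656 = 404 - 1*3312 = 404 - 3312 = -2908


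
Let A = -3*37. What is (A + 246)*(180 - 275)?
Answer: -12825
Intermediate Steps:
A = -111
(A + 246)*(180 - 275) = (-111 + 246)*(180 - 275) = 135*(-95) = -12825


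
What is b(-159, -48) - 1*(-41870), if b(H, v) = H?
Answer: 41711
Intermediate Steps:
b(-159, -48) - 1*(-41870) = -159 - 1*(-41870) = -159 + 41870 = 41711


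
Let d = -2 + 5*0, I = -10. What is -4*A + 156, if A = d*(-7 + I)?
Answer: 20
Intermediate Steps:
d = -2 (d = -2 + 0 = -2)
A = 34 (A = -2*(-7 - 10) = -2*(-17) = 34)
-4*A + 156 = -4*34 + 156 = -136 + 156 = 20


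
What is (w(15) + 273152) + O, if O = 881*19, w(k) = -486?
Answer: 289405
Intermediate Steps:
O = 16739
(w(15) + 273152) + O = (-486 + 273152) + 16739 = 272666 + 16739 = 289405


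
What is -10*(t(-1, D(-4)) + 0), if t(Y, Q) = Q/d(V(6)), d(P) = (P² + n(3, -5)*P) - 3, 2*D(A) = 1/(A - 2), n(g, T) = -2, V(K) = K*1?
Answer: 5/126 ≈ 0.039683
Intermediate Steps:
V(K) = K
D(A) = 1/(2*(-2 + A)) (D(A) = 1/(2*(A - 2)) = 1/(2*(-2 + A)))
d(P) = -3 + P² - 2*P (d(P) = (P² - 2*P) - 3 = -3 + P² - 2*P)
t(Y, Q) = Q/21 (t(Y, Q) = Q/(-3 + 6² - 2*6) = Q/(-3 + 36 - 12) = Q/21)
-10*(t(-1, D(-4)) + 0) = -10*((1/(2*(-2 - 4)))/21 + 0) = -10*(((½)/(-6))/21 + 0) = -10*(((½)*(-⅙))/21 + 0) = -10*((1/21)*(-1/12) + 0) = -10*(-1/252 + 0) = -10*(-1/252) = 5/126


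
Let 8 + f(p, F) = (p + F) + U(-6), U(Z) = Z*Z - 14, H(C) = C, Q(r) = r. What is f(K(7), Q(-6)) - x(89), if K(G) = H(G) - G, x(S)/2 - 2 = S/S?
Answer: 2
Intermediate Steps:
x(S) = 6 (x(S) = 4 + 2*(S/S) = 4 + 2*1 = 4 + 2 = 6)
K(G) = 0 (K(G) = G - G = 0)
U(Z) = -14 + Z² (U(Z) = Z² - 14 = -14 + Z²)
f(p, F) = 14 + F + p (f(p, F) = -8 + ((p + F) + (-14 + (-6)²)) = -8 + ((F + p) + (-14 + 36)) = -8 + ((F + p) + 22) = -8 + (22 + F + p) = 14 + F + p)
f(K(7), Q(-6)) - x(89) = (14 - 6 + 0) - 1*6 = 8 - 6 = 2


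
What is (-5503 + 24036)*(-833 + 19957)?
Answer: 354425092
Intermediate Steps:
(-5503 + 24036)*(-833 + 19957) = 18533*19124 = 354425092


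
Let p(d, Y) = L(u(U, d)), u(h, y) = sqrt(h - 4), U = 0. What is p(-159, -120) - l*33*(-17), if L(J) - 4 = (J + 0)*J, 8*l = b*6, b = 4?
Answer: 1683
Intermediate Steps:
l = 3 (l = (4*6)/8 = (1/8)*24 = 3)
u(h, y) = sqrt(-4 + h)
L(J) = 4 + J**2 (L(J) = 4 + (J + 0)*J = 4 + J*J = 4 + J**2)
p(d, Y) = 0 (p(d, Y) = 4 + (sqrt(-4 + 0))**2 = 4 + (sqrt(-4))**2 = 4 + (2*I)**2 = 4 - 4 = 0)
p(-159, -120) - l*33*(-17) = 0 - 3*33*(-17) = 0 - 99*(-17) = 0 - 1*(-1683) = 0 + 1683 = 1683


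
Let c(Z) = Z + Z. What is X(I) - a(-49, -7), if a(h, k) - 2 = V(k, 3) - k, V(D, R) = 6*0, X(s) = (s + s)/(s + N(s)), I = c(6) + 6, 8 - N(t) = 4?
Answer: -81/11 ≈ -7.3636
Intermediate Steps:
c(Z) = 2*Z
N(t) = 4 (N(t) = 8 - 1*4 = 8 - 4 = 4)
I = 18 (I = 2*6 + 6 = 12 + 6 = 18)
X(s) = 2*s/(4 + s) (X(s) = (s + s)/(s + 4) = (2*s)/(4 + s) = 2*s/(4 + s))
V(D, R) = 0
a(h, k) = 2 - k (a(h, k) = 2 + (0 - k) = 2 - k)
X(I) - a(-49, -7) = 2*18/(4 + 18) - (2 - 1*(-7)) = 2*18/22 - (2 + 7) = 2*18*(1/22) - 1*9 = 18/11 - 9 = -81/11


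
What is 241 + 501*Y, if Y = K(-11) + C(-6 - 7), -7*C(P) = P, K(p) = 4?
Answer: 22228/7 ≈ 3175.4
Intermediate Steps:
C(P) = -P/7
Y = 41/7 (Y = 4 - (-6 - 7)/7 = 4 - ⅐*(-13) = 4 + 13/7 = 41/7 ≈ 5.8571)
241 + 501*Y = 241 + 501*(41/7) = 241 + 20541/7 = 22228/7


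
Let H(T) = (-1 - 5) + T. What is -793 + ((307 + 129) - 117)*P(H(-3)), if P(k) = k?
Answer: -3664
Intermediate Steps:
H(T) = -6 + T
-793 + ((307 + 129) - 117)*P(H(-3)) = -793 + ((307 + 129) - 117)*(-6 - 3) = -793 + (436 - 117)*(-9) = -793 + 319*(-9) = -793 - 2871 = -3664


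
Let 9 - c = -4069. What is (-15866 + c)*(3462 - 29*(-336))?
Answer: -155672328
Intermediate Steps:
c = 4078 (c = 9 - 1*(-4069) = 9 + 4069 = 4078)
(-15866 + c)*(3462 - 29*(-336)) = (-15866 + 4078)*(3462 - 29*(-336)) = -11788*(3462 + 9744) = -11788*13206 = -155672328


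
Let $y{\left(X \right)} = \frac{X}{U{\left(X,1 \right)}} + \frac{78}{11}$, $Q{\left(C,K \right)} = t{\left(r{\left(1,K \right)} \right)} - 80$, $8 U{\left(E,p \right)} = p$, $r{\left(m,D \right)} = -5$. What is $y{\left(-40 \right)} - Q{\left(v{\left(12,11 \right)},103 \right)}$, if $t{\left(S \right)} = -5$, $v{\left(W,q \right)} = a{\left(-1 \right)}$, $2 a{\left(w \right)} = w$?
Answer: $- \frac{2507}{11} \approx -227.91$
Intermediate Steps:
$a{\left(w \right)} = \frac{w}{2}$
$v{\left(W,q \right)} = - \frac{1}{2}$ ($v{\left(W,q \right)} = \frac{1}{2} \left(-1\right) = - \frac{1}{2}$)
$U{\left(E,p \right)} = \frac{p}{8}$
$Q{\left(C,K \right)} = -85$ ($Q{\left(C,K \right)} = -5 - 80 = -85$)
$y{\left(X \right)} = \frac{78}{11} + 8 X$ ($y{\left(X \right)} = \frac{X}{\frac{1}{8} \cdot 1} + \frac{78}{11} = X \frac{1}{\frac{1}{8}} + 78 \cdot \frac{1}{11} = X 8 + \frac{78}{11} = 8 X + \frac{78}{11} = \frac{78}{11} + 8 X$)
$y{\left(-40 \right)} - Q{\left(v{\left(12,11 \right)},103 \right)} = \left(\frac{78}{11} + 8 \left(-40\right)\right) - -85 = \left(\frac{78}{11} - 320\right) + 85 = - \frac{3442}{11} + 85 = - \frac{2507}{11}$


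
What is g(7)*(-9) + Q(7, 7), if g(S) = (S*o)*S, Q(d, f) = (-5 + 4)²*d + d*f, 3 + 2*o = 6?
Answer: -1211/2 ≈ -605.50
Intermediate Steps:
o = 3/2 (o = -3/2 + (½)*6 = -3/2 + 3 = 3/2 ≈ 1.5000)
Q(d, f) = d + d*f (Q(d, f) = (-1)²*d + d*f = 1*d + d*f = d + d*f)
g(S) = 3*S²/2 (g(S) = (S*(3/2))*S = (3*S/2)*S = 3*S²/2)
g(7)*(-9) + Q(7, 7) = ((3/2)*7²)*(-9) + 7*(1 + 7) = ((3/2)*49)*(-9) + 7*8 = (147/2)*(-9) + 56 = -1323/2 + 56 = -1211/2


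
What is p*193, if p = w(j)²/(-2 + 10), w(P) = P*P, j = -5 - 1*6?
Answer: 2825713/8 ≈ 3.5321e+5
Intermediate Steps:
j = -11 (j = -5 - 6 = -11)
w(P) = P²
p = 14641/8 (p = ((-11)²)²/(-2 + 10) = 121²/8 = (⅛)*14641 = 14641/8 ≈ 1830.1)
p*193 = (14641/8)*193 = 2825713/8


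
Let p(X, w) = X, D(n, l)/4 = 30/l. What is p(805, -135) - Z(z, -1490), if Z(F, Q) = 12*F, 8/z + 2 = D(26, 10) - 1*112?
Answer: 13701/17 ≈ 805.94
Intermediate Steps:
D(n, l) = 120/l (D(n, l) = 4*(30/l) = 120/l)
z = -4/51 (z = 8/(-2 + (120/10 - 1*112)) = 8/(-2 + (120*(⅒) - 112)) = 8/(-2 + (12 - 112)) = 8/(-2 - 100) = 8/(-102) = 8*(-1/102) = -4/51 ≈ -0.078431)
p(805, -135) - Z(z, -1490) = 805 - 12*(-4)/51 = 805 - 1*(-16/17) = 805 + 16/17 = 13701/17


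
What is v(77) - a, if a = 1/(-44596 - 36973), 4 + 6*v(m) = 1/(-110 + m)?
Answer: -10848479/16150662 ≈ -0.67171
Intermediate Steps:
v(m) = -⅔ + 1/(6*(-110 + m))
a = -1/81569 (a = 1/(-81569) = -1/81569 ≈ -1.2260e-5)
v(77) - a = (441 - 4*77)/(6*(-110 + 77)) - 1*(-1/81569) = (⅙)*(441 - 308)/(-33) + 1/81569 = (⅙)*(-1/33)*133 + 1/81569 = -133/198 + 1/81569 = -10848479/16150662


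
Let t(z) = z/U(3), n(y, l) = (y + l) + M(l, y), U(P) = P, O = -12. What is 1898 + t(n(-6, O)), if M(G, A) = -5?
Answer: 5671/3 ≈ 1890.3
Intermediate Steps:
n(y, l) = -5 + l + y (n(y, l) = (y + l) - 5 = (l + y) - 5 = -5 + l + y)
t(z) = z/3
1898 + t(n(-6, O)) = 1898 + (-5 - 12 - 6)/3 = 1898 + (1/3)*(-23) = 1898 - 23/3 = 5671/3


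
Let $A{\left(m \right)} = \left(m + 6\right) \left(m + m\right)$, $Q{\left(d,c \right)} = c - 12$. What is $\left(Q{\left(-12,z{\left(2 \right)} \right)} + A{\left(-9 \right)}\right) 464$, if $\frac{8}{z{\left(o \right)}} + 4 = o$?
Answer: $17632$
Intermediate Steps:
$z{\left(o \right)} = \frac{8}{-4 + o}$
$Q{\left(d,c \right)} = -12 + c$
$A{\left(m \right)} = 2 m \left(6 + m\right)$ ($A{\left(m \right)} = \left(6 + m\right) 2 m = 2 m \left(6 + m\right)$)
$\left(Q{\left(-12,z{\left(2 \right)} \right)} + A{\left(-9 \right)}\right) 464 = \left(\left(-12 + \frac{8}{-4 + 2}\right) + 2 \left(-9\right) \left(6 - 9\right)\right) 464 = \left(\left(-12 + \frac{8}{-2}\right) + 2 \left(-9\right) \left(-3\right)\right) 464 = \left(\left(-12 + 8 \left(- \frac{1}{2}\right)\right) + 54\right) 464 = \left(\left(-12 - 4\right) + 54\right) 464 = \left(-16 + 54\right) 464 = 38 \cdot 464 = 17632$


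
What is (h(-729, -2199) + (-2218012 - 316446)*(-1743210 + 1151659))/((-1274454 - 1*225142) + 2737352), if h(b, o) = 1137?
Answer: 1499261165495/1237756 ≈ 1.2113e+6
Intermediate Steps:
(h(-729, -2199) + (-2218012 - 316446)*(-1743210 + 1151659))/((-1274454 - 1*225142) + 2737352) = (1137 + (-2218012 - 316446)*(-1743210 + 1151659))/((-1274454 - 1*225142) + 2737352) = (1137 - 2534458*(-591551))/((-1274454 - 225142) + 2737352) = (1137 + 1499261164358)/(-1499596 + 2737352) = 1499261165495/1237756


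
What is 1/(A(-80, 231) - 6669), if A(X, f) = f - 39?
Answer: -1/6477 ≈ -0.00015439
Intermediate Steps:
A(X, f) = -39 + f
1/(A(-80, 231) - 6669) = 1/((-39 + 231) - 6669) = 1/(192 - 6669) = 1/(-6477) = -1/6477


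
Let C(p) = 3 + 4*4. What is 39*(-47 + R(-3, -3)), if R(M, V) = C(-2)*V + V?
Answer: -4173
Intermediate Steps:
C(p) = 19 (C(p) = 3 + 16 = 19)
R(M, V) = 20*V (R(M, V) = 19*V + V = 20*V)
39*(-47 + R(-3, -3)) = 39*(-47 + 20*(-3)) = 39*(-47 - 60) = 39*(-107) = -4173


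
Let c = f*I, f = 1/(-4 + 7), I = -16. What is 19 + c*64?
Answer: -967/3 ≈ -322.33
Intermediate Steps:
f = 1/3 ≈ 0.33333
c = -16/3 (c = (1/3)*(-16) = -16/3 ≈ -5.3333)
19 + c*64 = 19 - 16/3*64 = 19 - 1024/3 = -967/3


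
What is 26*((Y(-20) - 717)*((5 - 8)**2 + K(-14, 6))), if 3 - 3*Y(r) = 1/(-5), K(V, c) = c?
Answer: -279214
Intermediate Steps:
Y(r) = 16/15 (Y(r) = 1 - 1/3/(-5) = 1 - 1/3*(-1/5) = 1 + 1/15 = 16/15)
26*((Y(-20) - 717)*((5 - 8)**2 + K(-14, 6))) = 26*((16/15 - 717)*((5 - 8)**2 + 6)) = 26*(-10739*((-3)**2 + 6)/15) = 26*(-10739*(9 + 6)/15) = 26*(-10739/15*15) = 26*(-10739) = -279214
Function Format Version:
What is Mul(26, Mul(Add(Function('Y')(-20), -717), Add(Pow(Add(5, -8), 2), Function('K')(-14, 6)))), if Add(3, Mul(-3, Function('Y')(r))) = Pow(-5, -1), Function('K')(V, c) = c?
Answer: -279214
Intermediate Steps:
Function('Y')(r) = Rational(16, 15) (Function('Y')(r) = Add(1, Mul(Rational(-1, 3), Pow(-5, -1))) = Add(1, Mul(Rational(-1, 3), Rational(-1, 5))) = Add(1, Rational(1, 15)) = Rational(16, 15))
Mul(26, Mul(Add(Function('Y')(-20), -717), Add(Pow(Add(5, -8), 2), Function('K')(-14, 6)))) = Mul(26, Mul(Add(Rational(16, 15), -717), Add(Pow(Add(5, -8), 2), 6))) = Mul(26, Mul(Rational(-10739, 15), Add(Pow(-3, 2), 6))) = Mul(26, Mul(Rational(-10739, 15), Add(9, 6))) = Mul(26, Mul(Rational(-10739, 15), 15)) = Mul(26, -10739) = -279214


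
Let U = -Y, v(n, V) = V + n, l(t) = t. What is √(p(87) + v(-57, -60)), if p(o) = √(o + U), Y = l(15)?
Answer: √(-117 + 6*√2) ≈ 10.417*I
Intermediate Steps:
Y = 15
U = -15 (U = -1*15 = -15)
p(o) = √(-15 + o) (p(o) = √(o - 15) = √(-15 + o))
√(p(87) + v(-57, -60)) = √(√(-15 + 87) + (-60 - 57)) = √(√72 - 117) = √(6*√2 - 117) = √(-117 + 6*√2)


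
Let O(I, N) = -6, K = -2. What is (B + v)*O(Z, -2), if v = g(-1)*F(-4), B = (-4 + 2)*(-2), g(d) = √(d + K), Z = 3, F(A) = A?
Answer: -24 + 24*I*√3 ≈ -24.0 + 41.569*I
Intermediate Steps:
g(d) = √(-2 + d) (g(d) = √(d - 2) = √(-2 + d))
B = 4 (B = -2*(-2) = 4)
v = -4*I*√3 (v = √(-2 - 1)*(-4) = √(-3)*(-4) = (I*√3)*(-4) = -4*I*√3 ≈ -6.9282*I)
(B + v)*O(Z, -2) = (4 - 4*I*√3)*(-6) = -24 + 24*I*√3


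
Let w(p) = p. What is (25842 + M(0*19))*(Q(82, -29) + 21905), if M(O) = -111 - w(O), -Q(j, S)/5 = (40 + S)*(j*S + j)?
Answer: 3812948235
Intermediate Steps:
Q(j, S) = -5*(40 + S)*(j + S*j) (Q(j, S) = -5*(40 + S)*(j*S + j) = -5*(40 + S)*(S*j + j) = -5*(40 + S)*(j + S*j))
M(O) = -111 - O
(25842 + M(0*19))*(Q(82, -29) + 21905) = (25842 + (-111 - 0*19))*(-5*82*(40 + (-29)² + 41*(-29)) + 21905) = (25842 + (-111 - 1*0))*(-5*82*(40 + 841 - 1189) + 21905) = (25842 + (-111 + 0))*(-5*82*(-308) + 21905) = (25842 - 111)*(126280 + 21905) = 25731*148185 = 3812948235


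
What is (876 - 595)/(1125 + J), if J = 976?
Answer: 281/2101 ≈ 0.13375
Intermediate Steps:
(876 - 595)/(1125 + J) = (876 - 595)/(1125 + 976) = 281/2101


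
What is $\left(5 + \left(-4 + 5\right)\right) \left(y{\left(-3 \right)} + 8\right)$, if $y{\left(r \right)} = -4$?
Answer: $24$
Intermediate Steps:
$\left(5 + \left(-4 + 5\right)\right) \left(y{\left(-3 \right)} + 8\right) = \left(5 + \left(-4 + 5\right)\right) \left(-4 + 8\right) = \left(5 + 1\right) 4 = 6 \cdot 4 = 24$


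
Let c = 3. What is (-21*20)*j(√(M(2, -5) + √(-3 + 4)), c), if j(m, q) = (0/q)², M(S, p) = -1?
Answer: 0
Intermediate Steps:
j(m, q) = 0 (j(m, q) = 0² = 0)
(-21*20)*j(√(M(2, -5) + √(-3 + 4)), c) = -21*20*0 = -420*0 = 0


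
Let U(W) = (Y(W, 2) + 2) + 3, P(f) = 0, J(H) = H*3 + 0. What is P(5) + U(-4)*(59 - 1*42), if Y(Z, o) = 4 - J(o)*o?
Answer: -51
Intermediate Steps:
J(H) = 3*H (J(H) = 3*H + 0 = 3*H)
Y(Z, o) = 4 - 3*o**2 (Y(Z, o) = 4 - 3*o*o = 4 - 3*o**2)
U(W) = -3 (U(W) = ((4 - 3*2**2) + 2) + 3 = ((4 - 3*4) + 2) + 3 = ((4 - 12) + 2) + 3 = (-8 + 2) + 3 = -6 + 3 = -3)
P(5) + U(-4)*(59 - 1*42) = 0 - 3*(59 - 1*42) = 0 - 3*(59 - 42) = 0 - 3*17 = 0 - 51 = -51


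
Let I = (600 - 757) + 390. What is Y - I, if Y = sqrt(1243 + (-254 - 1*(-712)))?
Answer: -233 + 9*sqrt(21) ≈ -191.76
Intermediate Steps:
I = 233 (I = -157 + 390 = 233)
Y = 9*sqrt(21) (Y = sqrt(1243 + (-254 + 712)) = sqrt(1243 + 458) = sqrt(1701) = 9*sqrt(21) ≈ 41.243)
Y - I = 9*sqrt(21) - 1*233 = 9*sqrt(21) - 233 = -233 + 9*sqrt(21)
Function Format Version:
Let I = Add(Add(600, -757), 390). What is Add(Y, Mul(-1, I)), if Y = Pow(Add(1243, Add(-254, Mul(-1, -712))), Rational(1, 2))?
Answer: Add(-233, Mul(9, Pow(21, Rational(1, 2)))) ≈ -191.76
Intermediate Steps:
I = 233 (I = Add(-157, 390) = 233)
Y = Mul(9, Pow(21, Rational(1, 2))) (Y = Pow(Add(1243, Add(-254, 712)), Rational(1, 2)) = Pow(Add(1243, 458), Rational(1, 2)) = Pow(1701, Rational(1, 2)) = Mul(9, Pow(21, Rational(1, 2))) ≈ 41.243)
Add(Y, Mul(-1, I)) = Add(Mul(9, Pow(21, Rational(1, 2))), Mul(-1, 233)) = Add(Mul(9, Pow(21, Rational(1, 2))), -233) = Add(-233, Mul(9, Pow(21, Rational(1, 2))))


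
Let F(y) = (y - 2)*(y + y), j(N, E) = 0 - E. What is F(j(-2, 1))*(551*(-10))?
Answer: -33060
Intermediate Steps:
j(N, E) = -E
F(y) = 2*y*(-2 + y) (F(y) = (-2 + y)*(2*y) = 2*y*(-2 + y))
F(j(-2, 1))*(551*(-10)) = (2*(-1*1)*(-2 - 1*1))*(551*(-10)) = (2*(-1)*(-2 - 1))*(-5510) = (2*(-1)*(-3))*(-5510) = 6*(-5510) = -33060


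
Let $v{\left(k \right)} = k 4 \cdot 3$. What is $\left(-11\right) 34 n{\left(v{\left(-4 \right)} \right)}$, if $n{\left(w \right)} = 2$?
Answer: $-748$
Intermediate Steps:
$v{\left(k \right)} = 12 k$ ($v{\left(k \right)} = 4 k 3 = 12 k$)
$\left(-11\right) 34 n{\left(v{\left(-4 \right)} \right)} = \left(-11\right) 34 \cdot 2 = \left(-374\right) 2 = -748$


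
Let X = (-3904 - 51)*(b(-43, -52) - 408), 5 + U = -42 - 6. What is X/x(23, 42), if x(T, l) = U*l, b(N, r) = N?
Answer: -254815/318 ≈ -801.30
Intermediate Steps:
U = -53 (U = -5 + (-42 - 6) = -5 - 48 = -53)
x(T, l) = -53*l
X = 1783705 (X = (-3904 - 51)*(-43 - 408) = -3955*(-451) = 1783705)
X/x(23, 42) = 1783705/((-53*42)) = 1783705/(-2226) = 1783705*(-1/2226) = -254815/318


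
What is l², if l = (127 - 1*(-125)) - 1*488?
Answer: 55696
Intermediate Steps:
l = -236 (l = (127 + 125) - 488 = 252 - 488 = -236)
l² = (-236)² = 55696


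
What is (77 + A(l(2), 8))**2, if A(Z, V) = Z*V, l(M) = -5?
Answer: 1369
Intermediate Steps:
A(Z, V) = V*Z
(77 + A(l(2), 8))**2 = (77 + 8*(-5))**2 = (77 - 40)**2 = 37**2 = 1369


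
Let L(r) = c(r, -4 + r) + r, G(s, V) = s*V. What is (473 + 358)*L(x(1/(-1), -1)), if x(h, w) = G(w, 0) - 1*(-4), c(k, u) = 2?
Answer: 4986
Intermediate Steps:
G(s, V) = V*s
x(h, w) = 4 (x(h, w) = 0*w - 1*(-4) = 0 + 4 = 4)
L(r) = 2 + r
(473 + 358)*L(x(1/(-1), -1)) = (473 + 358)*(2 + 4) = 831*6 = 4986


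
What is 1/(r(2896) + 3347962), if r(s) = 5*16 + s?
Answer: 1/3350938 ≈ 2.9842e-7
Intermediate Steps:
r(s) = 80 + s
1/(r(2896) + 3347962) = 1/((80 + 2896) + 3347962) = 1/(2976 + 3347962) = 1/3350938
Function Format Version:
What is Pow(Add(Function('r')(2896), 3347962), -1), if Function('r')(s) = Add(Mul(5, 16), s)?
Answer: Rational(1, 3350938) ≈ 2.9842e-7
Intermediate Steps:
Function('r')(s) = Add(80, s)
Pow(Add(Function('r')(2896), 3347962), -1) = Pow(Add(Add(80, 2896), 3347962), -1) = Pow(Add(2976, 3347962), -1) = Pow(3350938, -1) = Rational(1, 3350938)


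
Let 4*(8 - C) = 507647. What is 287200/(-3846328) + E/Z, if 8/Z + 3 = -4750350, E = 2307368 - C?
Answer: -22238795600971822201/15385312 ≈ -1.4455e+12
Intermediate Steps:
C = -507615/4 (C = 8 - 1/4*507647 = 8 - 507647/4 = -507615/4 ≈ -1.2690e+5)
E = 9737087/4 (E = 2307368 - 1*(-507615/4) = 2307368 + 507615/4 = 9737087/4 ≈ 2.4343e+6)
Z = -8/4750353 (Z = 8/(-3 - 4750350) = 8/(-4750353) = 8*(-1/4750353) = -8/4750353 ≈ -1.6841e-6)
287200/(-3846328) + E/Z = 287200/(-3846328) + 9737087/(4*(-8/4750353)) = 287200*(-1/3846328) + (9737087/4)*(-4750353/8) = -35900/480791 - 46254600441711/32 = -22238795600971822201/15385312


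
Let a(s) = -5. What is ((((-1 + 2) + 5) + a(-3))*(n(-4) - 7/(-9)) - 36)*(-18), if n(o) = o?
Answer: 706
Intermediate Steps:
((((-1 + 2) + 5) + a(-3))*(n(-4) - 7/(-9)) - 36)*(-18) = ((((-1 + 2) + 5) - 5)*(-4 - 7/(-9)) - 36)*(-18) = (((1 + 5) - 5)*(-4 - 7*(-⅑)) - 36)*(-18) = ((6 - 5)*(-4 + 7/9) - 36)*(-18) = (1*(-29/9) - 36)*(-18) = (-29/9 - 36)*(-18) = -353/9*(-18) = 706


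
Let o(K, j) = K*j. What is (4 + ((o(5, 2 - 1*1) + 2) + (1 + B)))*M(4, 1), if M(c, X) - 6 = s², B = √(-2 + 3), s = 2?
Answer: 130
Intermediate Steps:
B = 1 (B = √1 = 1)
M(c, X) = 10 (M(c, X) = 6 + 2² = 6 + 4 = 10)
(4 + ((o(5, 2 - 1*1) + 2) + (1 + B)))*M(4, 1) = (4 + ((5*(2 - 1*1) + 2) + (1 + 1)))*10 = (4 + ((5*(2 - 1) + 2) + 2))*10 = (4 + ((5*1 + 2) + 2))*10 = (4 + ((5 + 2) + 2))*10 = (4 + (7 + 2))*10 = (4 + 9)*10 = 13*10 = 130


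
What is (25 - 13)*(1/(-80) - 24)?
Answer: -5763/20 ≈ -288.15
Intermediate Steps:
(25 - 13)*(1/(-80) - 24) = 12*(-1/80 - 24) = 12*(-1921/80) = -5763/20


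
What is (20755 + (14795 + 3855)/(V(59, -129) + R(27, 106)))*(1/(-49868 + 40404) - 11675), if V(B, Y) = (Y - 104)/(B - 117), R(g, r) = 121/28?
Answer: -2457281912302415/9154392 ≈ -2.6843e+8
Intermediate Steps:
R(g, r) = 121/28 (R(g, r) = 121*(1/28) = 121/28)
V(B, Y) = (-104 + Y)/(-117 + B)
(20755 + (14795 + 3855)/(V(59, -129) + R(27, 106)))*(1/(-49868 + 40404) - 11675) = (20755 + (14795 + 3855)/((-104 - 129)/(-117 + 59) + 121/28))*(1/(-49868 + 40404) - 11675) = (20755 + 18650/(-233/(-58) + 121/28))*(1/(-9464) - 11675) = (20755 + 18650/(-1/58*(-233) + 121/28))*(-1/9464 - 11675) = (20755 + 18650/(233/58 + 121/28))*(-110492201/9464) = (20755 + 18650/(6771/812))*(-110492201/9464) = (20755 + 18650*(812/6771))*(-110492201/9464) = (20755 + 15143800/6771)*(-110492201/9464) = (155675905/6771)*(-110492201/9464) = -2457281912302415/9154392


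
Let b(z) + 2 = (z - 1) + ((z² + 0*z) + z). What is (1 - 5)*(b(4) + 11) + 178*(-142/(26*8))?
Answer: -12975/52 ≈ -249.52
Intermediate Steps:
b(z) = -3 + z² + 2*z (b(z) = -2 + ((z - 1) + ((z² + 0*z) + z)) = -2 + ((-1 + z) + ((z² + 0) + z)) = -2 + ((-1 + z) + (z² + z)) = -2 + ((-1 + z) + (z + z²)) = -2 + (-1 + z² + 2*z) = -3 + z² + 2*z)
(1 - 5)*(b(4) + 11) + 178*(-142/(26*8)) = (1 - 5)*((-3 + 4² + 2*4) + 11) + 178*(-142/(26*8)) = -4*((-3 + 16 + 8) + 11) + 178*(-142/208) = -4*(21 + 11) + 178*(-142*1/208) = -4*32 + 178*(-71/104) = -128 - 6319/52 = -12975/52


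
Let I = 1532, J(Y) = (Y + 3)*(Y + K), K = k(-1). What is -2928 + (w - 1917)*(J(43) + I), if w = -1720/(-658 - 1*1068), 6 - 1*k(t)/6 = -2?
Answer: -9457302762/863 ≈ -1.0959e+7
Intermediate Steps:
k(t) = 48 (k(t) = 36 - 6*(-2) = 36 + 12 = 48)
K = 48
J(Y) = (3 + Y)*(48 + Y) (J(Y) = (Y + 3)*(Y + 48) = (3 + Y)*(48 + Y))
w = 860/863 (w = -1720/(-658 - 1068) = -1720/(-1726) = -1720*(-1/1726) = 860/863 ≈ 0.99652)
-2928 + (w - 1917)*(J(43) + I) = -2928 + (860/863 - 1917)*((144 + 43² + 51*43) + 1532) = -2928 - 1653511*((144 + 1849 + 2193) + 1532)/863 = -2928 - 1653511*(4186 + 1532)/863 = -2928 - 1653511/863*5718 = -2928 - 9454775898/863 = -9457302762/863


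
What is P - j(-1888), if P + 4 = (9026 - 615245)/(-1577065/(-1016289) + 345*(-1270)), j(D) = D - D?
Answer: -1165048091849/445285448285 ≈ -2.6164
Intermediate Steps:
j(D) = 0
P = -1165048091849/445285448285 (P = -4 + (9026 - 615245)/(-1577065/(-1016289) + 345*(-1270)) = -4 - 606219/(-1577065*(-1/1016289) - 438150) = -4 - 606219/(1577065/1016289 - 438150) = -4 - 606219/(-445285448285/1016289) = -4 - 606219*(-1016289/445285448285) = -4 + 616093701291/445285448285 = -1165048091849/445285448285 ≈ -2.6164)
P - j(-1888) = -1165048091849/445285448285 - 1*0 = -1165048091849/445285448285 + 0 = -1165048091849/445285448285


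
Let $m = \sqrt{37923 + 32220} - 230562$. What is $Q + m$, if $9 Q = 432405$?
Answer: $-182517 + \sqrt{70143} \approx -1.8225 \cdot 10^{5}$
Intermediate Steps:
$Q = 48045$ ($Q = \frac{1}{9} \cdot 432405 = 48045$)
$m = -230562 + \sqrt{70143}$ ($m = \sqrt{70143} - 230562 = -230562 + \sqrt{70143} \approx -2.303 \cdot 10^{5}$)
$Q + m = 48045 - \left(230562 - \sqrt{70143}\right) = -182517 + \sqrt{70143}$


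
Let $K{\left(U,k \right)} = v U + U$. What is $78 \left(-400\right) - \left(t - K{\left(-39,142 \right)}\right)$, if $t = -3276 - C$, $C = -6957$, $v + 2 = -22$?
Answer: $-33984$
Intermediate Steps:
$v = -24$ ($v = -2 - 22 = -24$)
$K{\left(U,k \right)} = - 23 U$ ($K{\left(U,k \right)} = - 24 U + U = - 23 U$)
$t = 3681$ ($t = -3276 - -6957 = -3276 + 6957 = 3681$)
$78 \left(-400\right) - \left(t - K{\left(-39,142 \right)}\right) = 78 \left(-400\right) - 2784 = -31200 + \left(897 - 3681\right) = -31200 - 2784 = -33984$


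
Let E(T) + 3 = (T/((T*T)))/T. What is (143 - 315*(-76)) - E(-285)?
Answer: 1956385349/81225 ≈ 24086.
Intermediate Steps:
E(T) = -3 + T⁻² (E(T) = -3 + (T/((T*T)))/T = -3 + (T/(T²))/T = -3 + (T/T²)/T = -3 + 1/(T*T) = -3 + T⁻²)
(143 - 315*(-76)) - E(-285) = (143 - 315*(-76)) - (-3 + (-285)⁻²) = (143 + 23940) - (-3 + 1/81225) = 24083 - 1*(-243674/81225) = 24083 + 243674/81225 = 1956385349/81225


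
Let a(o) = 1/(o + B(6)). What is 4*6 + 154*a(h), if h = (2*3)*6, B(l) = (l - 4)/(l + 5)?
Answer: 5623/199 ≈ 28.256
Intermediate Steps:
B(l) = (-4 + l)/(5 + l)
h = 36 (h = 6*6 = 36)
a(o) = 1/(2/11 + o) (a(o) = 1/(o + (-4 + 6)/(5 + 6)) = 1/(o + 2/11) = 1/(2/11 + o))
4*6 + 154*a(h) = 4*6 + 154*(11/(2 + 11*36)) = 24 + 154*(11/(2 + 396)) = 24 + 154*(11/398) = 24 + 847/199 = 5623/199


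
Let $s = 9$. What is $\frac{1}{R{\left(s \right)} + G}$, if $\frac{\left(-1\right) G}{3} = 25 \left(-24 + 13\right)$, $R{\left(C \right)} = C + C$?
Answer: $\frac{1}{843} \approx 0.0011862$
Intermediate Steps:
$R{\left(C \right)} = 2 C$
$G = 825$ ($G = - 3 \cdot 25 \left(-24 + 13\right) = - 3 \cdot 25 \left(-11\right) = \left(-3\right) \left(-275\right) = 825$)
$\frac{1}{R{\left(s \right)} + G} = \frac{1}{2 \cdot 9 + 825} = \frac{1}{18 + 825} = \frac{1}{843}$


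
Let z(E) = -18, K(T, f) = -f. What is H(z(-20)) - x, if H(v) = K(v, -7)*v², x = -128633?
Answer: 130901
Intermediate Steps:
H(v) = 7*v² (H(v) = (-1*(-7))*v² = 7*v²)
H(z(-20)) - x = 7*(-18)² - 1*(-128633) = 7*324 + 128633 = 2268 + 128633 = 130901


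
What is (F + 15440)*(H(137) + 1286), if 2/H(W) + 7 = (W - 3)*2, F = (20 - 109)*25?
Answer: 1478529440/87 ≈ 1.6995e+7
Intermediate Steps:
F = -2225 (F = -89*25 = -2225)
H(W) = 2/(-13 + 2*W) (H(W) = 2/(-7 + (W - 3)*2) = 2/(-7 + (-3 + W)*2) = 2/(-7 + (-6 + 2*W)) = 2/(-13 + 2*W))
(F + 15440)*(H(137) + 1286) = (-2225 + 15440)*(2/(-13 + 2*137) + 1286) = 13215*(2/(-13 + 274) + 1286) = 13215*(2/261 + 1286) = 13215*(335648/261) = 1478529440/87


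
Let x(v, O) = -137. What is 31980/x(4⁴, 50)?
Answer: -31980/137 ≈ -233.43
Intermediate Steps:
31980/x(4⁴, 50) = 31980/(-137) = 31980*(-1/137) = -31980/137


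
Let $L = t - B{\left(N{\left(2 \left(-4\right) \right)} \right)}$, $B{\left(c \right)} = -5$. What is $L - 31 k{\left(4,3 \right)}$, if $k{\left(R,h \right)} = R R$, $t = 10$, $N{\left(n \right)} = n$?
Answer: $-481$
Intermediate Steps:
$k{\left(R,h \right)} = R^{2}$
$L = 15$ ($L = 10 - -5 = 10 + 5 = 15$)
$L - 31 k{\left(4,3 \right)} = 15 - 31 \cdot 4^{2} = 15 - 496 = -481$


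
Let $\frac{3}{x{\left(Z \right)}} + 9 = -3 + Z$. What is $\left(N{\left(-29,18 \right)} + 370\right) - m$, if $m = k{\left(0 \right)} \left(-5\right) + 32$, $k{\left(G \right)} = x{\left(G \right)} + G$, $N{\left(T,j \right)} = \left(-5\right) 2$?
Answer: $\frac{1307}{4} \approx 326.75$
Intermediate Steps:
$N{\left(T,j \right)} = -10$
$x{\left(Z \right)} = \frac{3}{-12 + Z}$ ($x{\left(Z \right)} = \frac{3}{-9 + \left(-3 + Z\right)} = \frac{3}{-12 + Z}$)
$k{\left(G \right)} = G + \frac{3}{-12 + G}$ ($k{\left(G \right)} = \frac{3}{-12 + G} + G = G + \frac{3}{-12 + G}$)
$m = \frac{133}{4}$ ($m = \frac{3 + 0 \left(-12 + 0\right)}{-12 + 0} \left(-5\right) + 32 = \frac{3 + 0 \left(-12\right)}{-12} \left(-5\right) + 32 = - \frac{3 + 0}{12} \left(-5\right) + 32 = \left(- \frac{1}{12}\right) 3 \left(-5\right) + 32 = \left(- \frac{1}{4}\right) \left(-5\right) + 32 = \frac{5}{4} + 32 = \frac{133}{4} \approx 33.25$)
$\left(N{\left(-29,18 \right)} + 370\right) - m = \left(-10 + 370\right) - \frac{133}{4} = 360 - \frac{133}{4} = \frac{1307}{4}$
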